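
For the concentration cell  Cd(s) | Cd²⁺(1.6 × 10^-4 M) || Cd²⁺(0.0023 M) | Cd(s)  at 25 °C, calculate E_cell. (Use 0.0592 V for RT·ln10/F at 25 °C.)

0.034 V

Both half-cells are Cd²⁺/Cd, so E°_cell = 0. The concentrated side is the cathode; the cell reaction moves Cd²⁺ from high to low concentration with n = 2.
Q = [Cd²⁺]_dilute/[Cd²⁺]_conc = 1.6 × 10^-4/0.0023 = 0.0696.
E = 0 − (0.0592/2) log Q = −(0.0592/2)(-1.158) = 0.0343 V.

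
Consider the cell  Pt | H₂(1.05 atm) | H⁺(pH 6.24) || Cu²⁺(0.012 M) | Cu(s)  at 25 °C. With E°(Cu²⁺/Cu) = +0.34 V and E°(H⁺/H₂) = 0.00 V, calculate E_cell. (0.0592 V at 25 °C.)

0.65 V

The Cu²⁺/Cu couple is the cathode, so E°_cell = 0.34 V; n = 2.
[H⁺] = 10^(−6.24) = 5.8 × 10^-7 M, and Q = [H⁺]^2 / ([Cu²⁺]·P(H₂)) = 2.63 × 10^-11.
E = E° − (0.0592/2) log Q = 0.34 − (0.0592/2)(-10.580) = 0.653 V.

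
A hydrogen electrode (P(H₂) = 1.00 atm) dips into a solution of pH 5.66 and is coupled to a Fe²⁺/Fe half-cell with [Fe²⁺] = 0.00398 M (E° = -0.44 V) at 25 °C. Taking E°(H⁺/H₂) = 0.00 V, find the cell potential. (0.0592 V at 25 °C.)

The hydrogen couple is the cathode, so E°_cell = 0.44 V; n = 2.
[H⁺] = 10^(−5.66) = 2.2 × 10^-6 M, and Q = [Fe²⁺]·P(H₂) / [H⁺]^2 = 8.32 × 10^8.
E = E° − (0.0592/2) log Q = 0.44 − (0.0592/2)(8.920) = 0.176 V.

0.18 V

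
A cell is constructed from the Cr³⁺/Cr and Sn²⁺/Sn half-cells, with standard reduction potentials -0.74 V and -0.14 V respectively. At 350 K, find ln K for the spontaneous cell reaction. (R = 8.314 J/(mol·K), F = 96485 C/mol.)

E°_cell = -0.14 − (-0.74) = 0.60 V, with n = 6 electrons transferred.
At equilibrium E = 0, so the Nernst equation gives ln K = nFE°/RT = (6)(96485)(0.60)/((8.314)(350)) = 119.37.

ln K = 119.4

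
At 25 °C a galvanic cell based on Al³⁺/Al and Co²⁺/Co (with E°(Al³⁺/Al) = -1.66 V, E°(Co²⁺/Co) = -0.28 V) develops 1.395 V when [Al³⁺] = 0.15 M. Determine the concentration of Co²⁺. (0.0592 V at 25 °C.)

From the Nernst equation, log Q = n(E° − E)/0.0592 = 6(1.38 − 1.395)/0.0592 = -1.520, so Q = 0.0302.
With Q = [Al³⁺]^2/[Co²⁺]^3 and the known concentrations, [Co²⁺]^3 in the denominator gives [Co²⁺] = 0.91 M.

0.91 M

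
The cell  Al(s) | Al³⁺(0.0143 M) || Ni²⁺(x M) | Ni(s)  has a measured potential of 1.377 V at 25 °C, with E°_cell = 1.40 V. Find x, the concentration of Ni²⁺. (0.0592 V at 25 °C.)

From the Nernst equation, log Q = n(E° − E)/0.0592 = 6(1.40 − 1.377)/0.0592 = 2.331, so Q = 214.
With Q = [Al³⁺]^2/[Ni²⁺]^3 and the known concentrations, [Ni²⁺]^3 in the denominator gives [Ni²⁺] = 0.0098 M.

0.0098 M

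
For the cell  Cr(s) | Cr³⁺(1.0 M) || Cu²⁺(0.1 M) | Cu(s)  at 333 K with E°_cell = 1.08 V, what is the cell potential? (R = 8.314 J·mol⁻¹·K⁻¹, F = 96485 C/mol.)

Balancing electrons gives n = 6; the reaction quotient is Q = [Cr³⁺]^2/[Cu²⁺]^3 = 1000.
E = E° − (RT/nF) ln Q = 1.08 − (8.314×333)/(6×96485) × (6.908) = 1.080 − 0.033 = 1.047 V.

1.05 V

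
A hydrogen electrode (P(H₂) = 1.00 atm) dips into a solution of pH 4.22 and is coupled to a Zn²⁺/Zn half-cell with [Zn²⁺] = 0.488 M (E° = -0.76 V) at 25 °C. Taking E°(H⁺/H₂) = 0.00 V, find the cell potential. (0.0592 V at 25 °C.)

0.52 V

The hydrogen couple is the cathode, so E°_cell = 0.76 V; n = 2.
[H⁺] = 10^(−4.22) = 6 × 10^-5 M, and Q = [Zn²⁺]·P(H₂) / [H⁺]^2 = 1.34 × 10^8.
E = E° − (0.0592/2) log Q = 0.76 − (0.0592/2)(8.128) = 0.519 V.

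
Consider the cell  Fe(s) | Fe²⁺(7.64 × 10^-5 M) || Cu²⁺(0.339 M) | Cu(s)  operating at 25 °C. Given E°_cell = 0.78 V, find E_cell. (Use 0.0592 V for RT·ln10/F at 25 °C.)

0.888 V

Balancing electrons gives n = 2; the reaction quotient is Q = [Fe²⁺]/[Cu²⁺] = 2.25 × 10^-4.
At 25 °C, E = E° − (0.0592/n) log Q = 0.78 − (0.0592/2)(-3.647) = 0.780 + 0.108 = 0.888 V.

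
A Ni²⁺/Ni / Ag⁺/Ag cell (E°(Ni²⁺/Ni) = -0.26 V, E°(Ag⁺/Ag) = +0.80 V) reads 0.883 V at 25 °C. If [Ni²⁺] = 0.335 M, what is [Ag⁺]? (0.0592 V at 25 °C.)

From the Nernst equation, log Q = n(E° − E)/0.0592 = 2(1.06 − 0.883)/0.0592 = 5.980, so Q = 9.54 × 10^5.
With Q = [Ni²⁺]/[Ag⁺]^2 and the known concentrations, [Ag⁺]^2 in the denominator gives [Ag⁺] = 5.9 × 10^-4 M.

5.9 × 10^-4 M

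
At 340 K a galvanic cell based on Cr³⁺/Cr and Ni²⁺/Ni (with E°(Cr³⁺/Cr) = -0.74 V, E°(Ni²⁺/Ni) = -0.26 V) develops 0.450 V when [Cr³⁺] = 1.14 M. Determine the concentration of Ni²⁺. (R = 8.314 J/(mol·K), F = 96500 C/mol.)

0.14 M

From the Nernst equation, ln Q = nF(E° − E)/RT = 6×96500×(0.48 − 0.450)/(8.314×340) = 6.145, so Q = 466.
With Q = [Cr³⁺]^2/[Ni²⁺]^3 and the known concentrations, [Ni²⁺]^3 in the denominator gives [Ni²⁺] = 0.14 M.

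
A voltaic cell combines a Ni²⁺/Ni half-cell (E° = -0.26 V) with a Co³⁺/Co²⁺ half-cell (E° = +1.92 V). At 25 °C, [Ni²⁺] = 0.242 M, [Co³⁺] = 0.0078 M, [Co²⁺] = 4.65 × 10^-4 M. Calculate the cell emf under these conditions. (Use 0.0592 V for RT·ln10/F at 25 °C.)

The Co³⁺/Co²⁺ couple has the higher reduction potential and acts as the cathode, so E°_cell = +1.92 − (-0.26) = 2.18 V.
Balancing electrons gives n = 2; the reaction quotient is Q = [Ni²⁺]·[Co²⁺]^2/[Co³⁺]^2 = 8.6 × 10^-4.
At 25 °C, E = E° − (0.0592/n) log Q = 2.18 − (0.0592/2)(-3.065) = 2.180 + 0.091 = 2.271 V.

2.27 V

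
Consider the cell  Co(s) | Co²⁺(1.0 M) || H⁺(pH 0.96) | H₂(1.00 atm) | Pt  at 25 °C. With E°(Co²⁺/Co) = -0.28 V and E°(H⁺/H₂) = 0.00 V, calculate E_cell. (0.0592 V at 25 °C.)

The hydrogen couple is the cathode, so E°_cell = 0.28 V; n = 2.
[H⁺] = 10^(−0.96) = 0.11 M, and Q = [Co²⁺]·P(H₂) / [H⁺]^2 = 83.2.
E = E° − (0.0592/2) log Q = 0.28 − (0.0592/2)(1.920) = 0.223 V.

0.22 V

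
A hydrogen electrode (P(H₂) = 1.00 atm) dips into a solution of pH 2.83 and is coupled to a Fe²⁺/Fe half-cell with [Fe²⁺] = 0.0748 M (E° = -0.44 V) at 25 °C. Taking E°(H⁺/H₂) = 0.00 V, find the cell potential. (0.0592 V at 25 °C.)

0.31 V

The hydrogen couple is the cathode, so E°_cell = 0.44 V; n = 2.
[H⁺] = 10^(−2.83) = 0.0015 M, and Q = [Fe²⁺]·P(H₂) / [H⁺]^2 = 3.42 × 10^4.
E = E° − (0.0592/2) log Q = 0.44 − (0.0592/2)(4.534) = 0.306 V.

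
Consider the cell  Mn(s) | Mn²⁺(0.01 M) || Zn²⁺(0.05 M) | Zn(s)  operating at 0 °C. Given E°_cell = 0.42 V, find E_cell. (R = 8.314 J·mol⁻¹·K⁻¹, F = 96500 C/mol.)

0.439 V

Balancing electrons gives n = 2; the reaction quotient is Q = [Mn²⁺]/[Zn²⁺] = 0.200.
E = E° − (RT/nF) ln Q = 0.42 − (8.314×273)/(2×96500) × (-1.609) = 0.420 + 0.019 = 0.439 V.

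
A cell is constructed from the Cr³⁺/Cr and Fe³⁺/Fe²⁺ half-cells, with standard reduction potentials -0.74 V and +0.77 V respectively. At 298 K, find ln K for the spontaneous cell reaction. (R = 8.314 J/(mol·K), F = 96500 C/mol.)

ln K = 176.4

E°_cell = +0.77 − (-0.74) = 1.51 V, with n = 3 electrons transferred.
At equilibrium E = 0, so the Nernst equation gives ln K = nFE°/RT = (3)(96500)(1.51)/((8.314)(298)) = 176.44.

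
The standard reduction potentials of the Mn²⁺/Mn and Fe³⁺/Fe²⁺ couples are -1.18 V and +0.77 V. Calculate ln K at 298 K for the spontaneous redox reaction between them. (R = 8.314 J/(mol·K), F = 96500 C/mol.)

ln K = 151.9

E°_cell = +0.77 − (-1.18) = 1.95 V, with n = 2 electrons transferred.
At equilibrium E = 0, so the Nernst equation gives ln K = nFE°/RT = (2)(96500)(1.95)/((8.314)(298)) = 151.90.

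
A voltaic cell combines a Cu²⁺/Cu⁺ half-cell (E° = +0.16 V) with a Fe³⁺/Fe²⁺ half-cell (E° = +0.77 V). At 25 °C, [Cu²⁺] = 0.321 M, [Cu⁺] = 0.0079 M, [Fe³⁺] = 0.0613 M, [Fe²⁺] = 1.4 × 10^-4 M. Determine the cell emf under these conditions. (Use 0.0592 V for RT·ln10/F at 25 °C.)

The Fe³⁺/Fe²⁺ couple has the higher reduction potential and acts as the cathode, so E°_cell = +0.77 − (+0.16) = 0.61 V.
Balancing electrons gives n = 1; the reaction quotient is Q = [Cu²⁺]·[Fe²⁺]/([Cu⁺]·[Fe³⁺]) = 0.0928.
At 25 °C, E = E° − (0.0592/n) log Q = 0.61 − (0.0592/1)(-1.032) = 0.610 + 0.061 = 0.671 V.

0.671 V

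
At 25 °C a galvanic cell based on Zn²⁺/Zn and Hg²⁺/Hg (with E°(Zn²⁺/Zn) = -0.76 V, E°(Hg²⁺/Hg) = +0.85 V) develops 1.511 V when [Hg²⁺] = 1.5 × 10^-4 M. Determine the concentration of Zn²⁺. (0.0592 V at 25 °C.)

0.33 M

From the Nernst equation, log Q = n(E° − E)/0.0592 = 2(1.61 − 1.511)/0.0592 = 3.345, so Q = 2210.
With Q = [Zn²⁺]/[Hg²⁺] and the known concentrations, [Zn²⁺] in the numerator gives [Zn²⁺] = 0.33 M.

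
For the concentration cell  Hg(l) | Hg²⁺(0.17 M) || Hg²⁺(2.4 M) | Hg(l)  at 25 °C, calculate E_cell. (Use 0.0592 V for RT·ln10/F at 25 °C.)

Both half-cells are Hg²⁺/Hg, so E°_cell = 0. The concentrated side is the cathode; the cell reaction moves Hg²⁺ from high to low concentration with n = 2.
Q = [Hg²⁺]_dilute/[Hg²⁺]_conc = 0.17/2.4 = 0.0708.
E = 0 − (0.0592/2) log Q = −(0.0592/2)(-1.150) = 0.0340 V.

0.034 V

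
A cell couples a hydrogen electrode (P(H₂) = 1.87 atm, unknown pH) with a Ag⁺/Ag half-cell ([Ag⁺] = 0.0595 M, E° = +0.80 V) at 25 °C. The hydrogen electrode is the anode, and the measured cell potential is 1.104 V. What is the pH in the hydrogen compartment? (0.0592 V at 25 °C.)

pH = 6.22

E°_cell = 0.80 V and n = 2.
log Q = n(E° − E)/0.0592 = 2×(0.80 − 1.104)/0.0592 = -10.270.
With Q = [H⁺]^2 / ([Ag⁺]^2·P(H₂)), solving for [H⁺] gives log[H⁺] = -6.225, so pH = 6.22.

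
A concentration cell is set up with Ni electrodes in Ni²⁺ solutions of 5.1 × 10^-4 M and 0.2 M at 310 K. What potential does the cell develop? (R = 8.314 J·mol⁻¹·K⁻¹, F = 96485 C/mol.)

0.080 V

Both half-cells are Ni²⁺/Ni, so E°_cell = 0. The concentrated side is the cathode; the cell reaction moves Ni²⁺ from high to low concentration with n = 2.
Q = [Ni²⁺]_dilute/[Ni²⁺]_conc = 5.1 × 10^-4/0.2 = 0.00255.
E = 0 − (RT/nF) ln Q = −((8.314×310)/(2×96485))(-5.972) = 0.0798 V.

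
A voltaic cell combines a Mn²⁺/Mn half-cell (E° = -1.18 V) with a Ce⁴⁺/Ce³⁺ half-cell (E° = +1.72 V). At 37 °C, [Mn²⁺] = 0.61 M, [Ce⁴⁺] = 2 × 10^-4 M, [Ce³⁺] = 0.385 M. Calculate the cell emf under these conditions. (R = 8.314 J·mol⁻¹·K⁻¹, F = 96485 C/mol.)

The Ce⁴⁺/Ce³⁺ couple has the higher reduction potential and acts as the cathode, so E°_cell = +1.72 − (-1.18) = 2.90 V.
Balancing electrons gives n = 2; the reaction quotient is Q = [Mn²⁺]·[Ce³⁺]^2/[Ce⁴⁺]^2 = 2.26 × 10^6.
E = E° − (RT/nF) ln Q = 2.90 − (8.314×310)/(2×96485) × (14.631) = 2.900 − 0.195 = 2.705 V.

2.70 V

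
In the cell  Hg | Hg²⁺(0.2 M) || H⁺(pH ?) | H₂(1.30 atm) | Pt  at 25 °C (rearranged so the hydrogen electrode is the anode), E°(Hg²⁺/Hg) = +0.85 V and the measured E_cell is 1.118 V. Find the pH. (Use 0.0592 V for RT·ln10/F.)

E°_cell = 0.85 V and n = 2.
log Q = n(E° − E)/0.0592 = 2×(0.85 − 1.118)/0.0592 = -9.054.
With Q = [H⁺]^2 / ([Hg²⁺]·P(H₂)), solving for [H⁺] gives log[H⁺] = -4.820, so pH = 4.82.

pH = 4.82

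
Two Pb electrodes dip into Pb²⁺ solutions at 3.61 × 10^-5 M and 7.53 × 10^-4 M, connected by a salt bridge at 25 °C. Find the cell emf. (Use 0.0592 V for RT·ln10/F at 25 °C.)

0.039 V

Both half-cells are Pb²⁺/Pb, so E°_cell = 0. The concentrated side is the cathode; the cell reaction moves Pb²⁺ from high to low concentration with n = 2.
Q = [Pb²⁺]_dilute/[Pb²⁺]_conc = 3.61 × 10^-5/7.53 × 10^-4 = 0.0479.
E = 0 − (0.0592/2) log Q = −(0.0592/2)(-1.319) = 0.0390 V.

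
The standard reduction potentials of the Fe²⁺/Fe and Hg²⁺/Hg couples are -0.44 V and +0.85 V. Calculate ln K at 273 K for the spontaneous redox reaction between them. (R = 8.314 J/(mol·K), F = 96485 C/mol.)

ln K = 109.7

E°_cell = +0.85 − (-0.44) = 1.29 V, with n = 2 electrons transferred.
At equilibrium E = 0, so the Nernst equation gives ln K = nFE°/RT = (2)(96485)(1.29)/((8.314)(273)) = 109.67.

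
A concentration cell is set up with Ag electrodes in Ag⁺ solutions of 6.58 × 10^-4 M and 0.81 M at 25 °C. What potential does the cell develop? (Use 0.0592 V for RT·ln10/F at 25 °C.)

0.18 V

Both half-cells are Ag⁺/Ag, so E°_cell = 0. The concentrated side is the cathode; the cell reaction moves Ag⁺ from high to low concentration with n = 1.
Q = [Ag⁺]_dilute/[Ag⁺]_conc = 6.58 × 10^-4/0.81 = 8.12 × 10^-4.
E = 0 − (0.0592/1) log Q = −(0.0592/1)(-3.090) = 0.1829 V.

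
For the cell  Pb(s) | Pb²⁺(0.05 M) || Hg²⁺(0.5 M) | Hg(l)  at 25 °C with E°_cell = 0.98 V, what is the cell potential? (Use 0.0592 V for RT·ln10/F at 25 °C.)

1.01 V

Balancing electrons gives n = 2; the reaction quotient is Q = [Pb²⁺]/[Hg²⁺] = 0.100.
At 25 °C, E = E° − (0.0592/n) log Q = 0.98 − (0.0592/2)(-1.000) = 0.980 + 0.030 = 1.010 V.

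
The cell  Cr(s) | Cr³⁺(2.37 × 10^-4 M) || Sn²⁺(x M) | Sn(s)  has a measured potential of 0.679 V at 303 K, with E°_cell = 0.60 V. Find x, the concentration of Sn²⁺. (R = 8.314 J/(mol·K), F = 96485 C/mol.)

From the Nernst equation, ln Q = nF(E° − E)/RT = 6×96485×(0.60 − 0.679)/(8.314×303) = -18.155, so Q = 1.3 × 10^-8.
With Q = [Cr³⁺]^2/[Sn²⁺]^3 and the known concentrations, [Sn²⁺]^3 in the denominator gives [Sn²⁺] = 1.6 M.

1.6 M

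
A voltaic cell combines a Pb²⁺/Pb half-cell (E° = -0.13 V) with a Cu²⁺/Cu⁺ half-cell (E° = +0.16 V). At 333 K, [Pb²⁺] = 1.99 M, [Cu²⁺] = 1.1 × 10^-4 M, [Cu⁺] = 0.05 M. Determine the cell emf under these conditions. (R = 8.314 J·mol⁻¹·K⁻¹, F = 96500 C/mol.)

The Cu²⁺/Cu⁺ couple has the higher reduction potential and acts as the cathode, so E°_cell = +0.16 − (-0.13) = 0.29 V.
Balancing electrons gives n = 2; the reaction quotient is Q = [Pb²⁺]·[Cu⁺]^2/[Cu²⁺]^2 = 4.11 × 10^5.
E = E° − (RT/nF) ln Q = 0.29 − (8.314×333)/(2×96500) × (12.927) = 0.290 − 0.185 = 0.105 V.

0.105 V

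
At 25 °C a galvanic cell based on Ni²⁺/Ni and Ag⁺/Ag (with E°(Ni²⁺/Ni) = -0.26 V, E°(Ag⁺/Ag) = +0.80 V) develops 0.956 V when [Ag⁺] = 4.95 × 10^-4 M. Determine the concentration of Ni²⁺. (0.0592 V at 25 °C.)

From the Nernst equation, log Q = n(E° − E)/0.0592 = 2(1.06 − 0.956)/0.0592 = 3.514, so Q = 3260.
With Q = [Ni²⁺]/[Ag⁺]^2 and the known concentrations, [Ni²⁺] in the numerator gives [Ni²⁺] = 8 × 10^-4 M.

8 × 10^-4 M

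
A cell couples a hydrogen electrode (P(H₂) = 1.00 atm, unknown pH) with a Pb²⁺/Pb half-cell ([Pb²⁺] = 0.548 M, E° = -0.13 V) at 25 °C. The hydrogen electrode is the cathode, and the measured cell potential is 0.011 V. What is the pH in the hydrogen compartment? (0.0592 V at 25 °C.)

pH = 2.14

E°_cell = 0.13 V and n = 2.
log Q = n(E° − E)/0.0592 = 2×(0.13 − 0.011)/0.0592 = 4.020.
With Q = [Pb²⁺]·P(H₂) / [H⁺]^2, solving for [H⁺] gives log[H⁺] = -2.141, so pH = 2.14.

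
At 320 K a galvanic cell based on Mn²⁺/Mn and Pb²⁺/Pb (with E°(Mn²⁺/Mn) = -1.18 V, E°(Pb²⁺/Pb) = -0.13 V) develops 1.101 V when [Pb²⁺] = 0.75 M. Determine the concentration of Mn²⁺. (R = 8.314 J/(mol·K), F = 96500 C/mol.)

0.019 M

From the Nernst equation, ln Q = nF(E° − E)/RT = 2×96500×(1.05 − 1.101)/(8.314×320) = -3.700, so Q = 0.0247.
With Q = [Mn²⁺]/[Pb²⁺] and the known concentrations, [Mn²⁺] in the numerator gives [Mn²⁺] = 0.019 M.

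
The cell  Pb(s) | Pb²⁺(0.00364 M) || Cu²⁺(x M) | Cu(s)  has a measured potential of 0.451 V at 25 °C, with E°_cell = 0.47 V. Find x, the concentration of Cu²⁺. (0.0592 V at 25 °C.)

From the Nernst equation, log Q = n(E° − E)/0.0592 = 2(0.47 − 0.451)/0.0592 = 0.642, so Q = 4.38.
With Q = [Pb²⁺]/[Cu²⁺] and the known concentrations, [Cu²⁺] in the denominator gives [Cu²⁺] = 8.3 × 10^-4 M.

8.3 × 10^-4 M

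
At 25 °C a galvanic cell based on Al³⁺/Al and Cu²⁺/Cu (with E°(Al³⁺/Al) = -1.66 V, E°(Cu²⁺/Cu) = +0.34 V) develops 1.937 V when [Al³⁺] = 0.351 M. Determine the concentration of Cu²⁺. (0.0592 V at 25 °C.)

0.0037 M

From the Nernst equation, log Q = n(E° − E)/0.0592 = 6(2.00 − 1.937)/0.0592 = 6.385, so Q = 2.43 × 10^6.
With Q = [Al³⁺]^2/[Cu²⁺]^3 and the known concentrations, [Cu²⁺]^3 in the denominator gives [Cu²⁺] = 0.0037 M.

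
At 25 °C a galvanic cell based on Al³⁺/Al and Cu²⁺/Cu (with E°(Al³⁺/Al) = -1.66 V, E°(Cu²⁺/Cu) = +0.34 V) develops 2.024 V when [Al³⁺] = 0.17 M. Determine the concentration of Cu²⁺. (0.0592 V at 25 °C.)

2.0 M

From the Nernst equation, log Q = n(E° − E)/0.0592 = 6(2.00 − 2.024)/0.0592 = -2.432, so Q = 0.00369.
With Q = [Al³⁺]^2/[Cu²⁺]^3 and the known concentrations, [Cu²⁺]^3 in the denominator gives [Cu²⁺] = 2.0 M.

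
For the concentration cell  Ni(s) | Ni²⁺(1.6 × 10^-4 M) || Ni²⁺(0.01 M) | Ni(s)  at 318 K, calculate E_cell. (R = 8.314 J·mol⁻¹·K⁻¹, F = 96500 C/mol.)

0.057 V

Both half-cells are Ni²⁺/Ni, so E°_cell = 0. The concentrated side is the cathode; the cell reaction moves Ni²⁺ from high to low concentration with n = 2.
Q = [Ni²⁺]_dilute/[Ni²⁺]_conc = 1.6 × 10^-4/0.01 = 0.0160.
E = 0 − (RT/nF) ln Q = −((8.314×318)/(2×96500))(-4.135) = 0.0566 V.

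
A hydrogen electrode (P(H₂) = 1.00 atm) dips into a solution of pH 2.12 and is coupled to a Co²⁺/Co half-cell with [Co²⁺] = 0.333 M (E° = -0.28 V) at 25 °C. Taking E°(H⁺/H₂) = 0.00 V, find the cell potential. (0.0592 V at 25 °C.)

The hydrogen couple is the cathode, so E°_cell = 0.28 V; n = 2.
[H⁺] = 10^(−2.12) = 0.0076 M, and Q = [Co²⁺]·P(H₂) / [H⁺]^2 = 5790.
E = E° − (0.0592/2) log Q = 0.28 − (0.0592/2)(3.762) = 0.169 V.

0.17 V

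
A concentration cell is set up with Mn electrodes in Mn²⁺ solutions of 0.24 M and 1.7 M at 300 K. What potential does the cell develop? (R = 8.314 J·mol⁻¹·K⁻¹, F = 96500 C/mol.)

Both half-cells are Mn²⁺/Mn, so E°_cell = 0. The concentrated side is the cathode; the cell reaction moves Mn²⁺ from high to low concentration with n = 2.
Q = [Mn²⁺]_dilute/[Mn²⁺]_conc = 0.24/1.7 = 0.141.
E = 0 − (RT/nF) ln Q = −((8.314×300)/(2×96500))(-1.958) = 0.0253 V.

0.025 V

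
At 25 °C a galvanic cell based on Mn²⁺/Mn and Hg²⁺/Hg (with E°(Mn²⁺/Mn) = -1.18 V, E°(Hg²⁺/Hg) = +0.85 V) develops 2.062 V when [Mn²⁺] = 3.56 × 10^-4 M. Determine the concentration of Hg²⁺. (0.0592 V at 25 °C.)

From the Nernst equation, log Q = n(E° − E)/0.0592 = 2(2.03 − 2.062)/0.0592 = -1.081, so Q = 0.0830.
With Q = [Mn²⁺]/[Hg²⁺] and the known concentrations, [Hg²⁺] in the denominator gives [Hg²⁺] = 0.0043 M.

0.0043 M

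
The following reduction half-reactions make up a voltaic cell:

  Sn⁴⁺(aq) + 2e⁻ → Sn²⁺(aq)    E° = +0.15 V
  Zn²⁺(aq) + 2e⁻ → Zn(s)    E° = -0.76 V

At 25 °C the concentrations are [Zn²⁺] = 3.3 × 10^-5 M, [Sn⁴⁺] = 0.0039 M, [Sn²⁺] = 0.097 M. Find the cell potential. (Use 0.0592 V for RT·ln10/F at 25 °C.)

The Sn⁴⁺/Sn²⁺ couple has the higher reduction potential and acts as the cathode, so E°_cell = +0.15 − (-0.76) = 0.91 V.
Balancing electrons gives n = 2; the reaction quotient is Q = [Zn²⁺]·[Sn²⁺]/[Sn⁴⁺] = 8.21 × 10^-4.
At 25 °C, E = E° − (0.0592/n) log Q = 0.91 − (0.0592/2)(-3.086) = 0.910 + 0.091 = 1.001 V.

1.00 V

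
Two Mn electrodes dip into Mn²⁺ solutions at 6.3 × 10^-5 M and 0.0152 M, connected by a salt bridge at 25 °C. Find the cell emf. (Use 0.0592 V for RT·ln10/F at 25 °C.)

Both half-cells are Mn²⁺/Mn, so E°_cell = 0. The concentrated side is the cathode; the cell reaction moves Mn²⁺ from high to low concentration with n = 2.
Q = [Mn²⁺]_dilute/[Mn²⁺]_conc = 6.3 × 10^-5/0.0152 = 0.00414.
E = 0 − (0.0592/2) log Q = −(0.0592/2)(-2.383) = 0.0705 V.

0.071 V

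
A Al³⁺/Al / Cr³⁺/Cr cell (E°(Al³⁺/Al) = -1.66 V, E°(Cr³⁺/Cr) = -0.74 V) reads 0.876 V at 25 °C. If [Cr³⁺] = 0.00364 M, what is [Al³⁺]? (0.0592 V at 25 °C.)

0.62 M

From the Nernst equation, log Q = n(E° − E)/0.0592 = 3(0.92 − 0.876)/0.0592 = 2.230, so Q = 170.
With Q = [Al³⁺]/[Cr³⁺] and the known concentrations, [Al³⁺] in the numerator gives [Al³⁺] = 0.62 M.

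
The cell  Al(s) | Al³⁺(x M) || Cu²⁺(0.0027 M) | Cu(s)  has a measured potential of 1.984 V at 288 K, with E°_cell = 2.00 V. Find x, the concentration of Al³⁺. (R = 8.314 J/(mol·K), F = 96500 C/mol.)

9.7 × 10^-4 M

From the Nernst equation, ln Q = nF(E° − E)/RT = 6×96500×(2.00 − 1.984)/(8.314×288) = 3.869, so Q = 47.9.
With Q = [Al³⁺]^2/[Cu²⁺]^3 and the known concentrations, [Al³⁺]^2 in the numerator gives [Al³⁺] = 9.7 × 10^-4 M.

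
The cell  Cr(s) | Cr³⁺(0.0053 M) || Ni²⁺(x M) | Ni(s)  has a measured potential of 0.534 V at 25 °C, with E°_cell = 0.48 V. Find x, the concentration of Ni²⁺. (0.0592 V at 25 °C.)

2.0 M

From the Nernst equation, log Q = n(E° − E)/0.0592 = 6(0.48 − 0.534)/0.0592 = -5.473, so Q = 3.37 × 10^-6.
With Q = [Cr³⁺]^2/[Ni²⁺]^3 and the known concentrations, [Ni²⁺]^3 in the denominator gives [Ni²⁺] = 2.0 M.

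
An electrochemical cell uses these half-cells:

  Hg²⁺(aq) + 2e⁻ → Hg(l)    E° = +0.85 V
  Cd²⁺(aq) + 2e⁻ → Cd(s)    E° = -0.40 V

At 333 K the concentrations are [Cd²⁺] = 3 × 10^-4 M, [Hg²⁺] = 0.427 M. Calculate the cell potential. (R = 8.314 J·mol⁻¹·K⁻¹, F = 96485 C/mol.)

The Hg²⁺/Hg couple has the higher reduction potential and acts as the cathode, so E°_cell = +0.85 − (-0.40) = 1.25 V.
Balancing electrons gives n = 2; the reaction quotient is Q = [Cd²⁺]/[Hg²⁺] = 7.03 × 10^-4.
E = E° − (RT/nF) ln Q = 1.25 − (8.314×333)/(2×96485) × (-7.261) = 1.250 + 0.104 = 1.354 V.

1.35 V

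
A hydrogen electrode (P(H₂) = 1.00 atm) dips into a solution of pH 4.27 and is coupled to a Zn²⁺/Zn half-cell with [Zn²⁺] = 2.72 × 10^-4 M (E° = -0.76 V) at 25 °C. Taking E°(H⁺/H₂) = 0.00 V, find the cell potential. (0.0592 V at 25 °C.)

The hydrogen couple is the cathode, so E°_cell = 0.76 V; n = 2.
[H⁺] = 10^(−4.27) = 5.4 × 10^-5 M, and Q = [Zn²⁺]·P(H₂) / [H⁺]^2 = 9.43 × 10^4.
E = E° − (0.0592/2) log Q = 0.76 − (0.0592/2)(4.975) = 0.613 V.

0.61 V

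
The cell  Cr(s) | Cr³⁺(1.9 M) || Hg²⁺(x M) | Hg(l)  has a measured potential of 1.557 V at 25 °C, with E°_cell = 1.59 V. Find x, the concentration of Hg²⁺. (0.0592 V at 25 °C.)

From the Nernst equation, log Q = n(E° − E)/0.0592 = 6(1.59 − 1.557)/0.0592 = 3.345, so Q = 2210.
With Q = [Cr³⁺]^2/[Hg²⁺]^3 and the known concentrations, [Hg²⁺]^3 in the denominator gives [Hg²⁺] = 0.12 M.

0.12 M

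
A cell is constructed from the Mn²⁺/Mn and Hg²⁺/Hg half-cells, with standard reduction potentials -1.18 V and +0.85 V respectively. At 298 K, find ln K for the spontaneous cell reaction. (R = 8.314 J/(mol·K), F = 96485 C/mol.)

ln K = 158.1

E°_cell = +0.85 − (-1.18) = 2.03 V, with n = 2 electrons transferred.
At equilibrium E = 0, so the Nernst equation gives ln K = nFE°/RT = (2)(96485)(2.03)/((8.314)(298)) = 158.11.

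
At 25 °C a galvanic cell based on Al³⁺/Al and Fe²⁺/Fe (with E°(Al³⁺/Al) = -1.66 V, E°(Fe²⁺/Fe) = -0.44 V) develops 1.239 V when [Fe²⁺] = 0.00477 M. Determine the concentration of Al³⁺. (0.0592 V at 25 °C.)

3.6 × 10^-5 M

From the Nernst equation, log Q = n(E° − E)/0.0592 = 6(1.22 − 1.239)/0.0592 = -1.926, so Q = 0.0119.
With Q = [Al³⁺]^2/[Fe²⁺]^3 and the known concentrations, [Al³⁺]^2 in the numerator gives [Al³⁺] = 3.6 × 10^-5 M.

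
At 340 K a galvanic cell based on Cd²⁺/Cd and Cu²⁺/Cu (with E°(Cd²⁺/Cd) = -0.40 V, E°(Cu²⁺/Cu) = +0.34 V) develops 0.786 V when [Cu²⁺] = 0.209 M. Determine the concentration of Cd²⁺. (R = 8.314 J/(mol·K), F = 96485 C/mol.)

0.009 M

From the Nernst equation, ln Q = nF(E° − E)/RT = 2×96485×(0.74 − 0.786)/(8.314×340) = -3.140, so Q = 0.0433.
With Q = [Cd²⁺]/[Cu²⁺] and the known concentrations, [Cd²⁺] in the numerator gives [Cd²⁺] = 0.009 M.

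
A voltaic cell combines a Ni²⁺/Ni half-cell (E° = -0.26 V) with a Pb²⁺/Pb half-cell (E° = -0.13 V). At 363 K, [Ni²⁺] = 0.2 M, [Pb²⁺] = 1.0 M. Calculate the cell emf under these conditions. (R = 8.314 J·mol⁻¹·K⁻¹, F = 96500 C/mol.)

The Pb²⁺/Pb couple has the higher reduction potential and acts as the cathode, so E°_cell = -0.13 − (-0.26) = 0.13 V.
Balancing electrons gives n = 2; the reaction quotient is Q = [Ni²⁺]/[Pb²⁺] = 0.200.
E = E° − (RT/nF) ln Q = 0.13 − (8.314×363)/(2×96500) × (-1.609) = 0.130 + 0.025 = 0.155 V.

0.155 V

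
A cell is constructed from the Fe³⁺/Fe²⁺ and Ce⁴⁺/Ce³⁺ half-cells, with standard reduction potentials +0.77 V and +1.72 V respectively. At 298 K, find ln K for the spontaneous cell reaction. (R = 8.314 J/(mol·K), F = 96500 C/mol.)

E°_cell = +1.72 − (+0.77) = 0.95 V, with n = 1 electron transferred.
At equilibrium E = 0, so the Nernst equation gives ln K = nFE°/RT = (1)(96500)(0.95)/((8.314)(298)) = 37.00.

ln K = 37.0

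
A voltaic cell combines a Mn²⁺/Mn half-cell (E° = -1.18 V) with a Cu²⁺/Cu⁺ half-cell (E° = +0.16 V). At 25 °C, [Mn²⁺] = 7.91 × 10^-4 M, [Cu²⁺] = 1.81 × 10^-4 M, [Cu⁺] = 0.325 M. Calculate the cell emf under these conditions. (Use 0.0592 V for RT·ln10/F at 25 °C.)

The Cu²⁺/Cu⁺ couple has the higher reduction potential and acts as the cathode, so E°_cell = +0.16 − (-1.18) = 1.34 V.
Balancing electrons gives n = 2; the reaction quotient is Q = [Mn²⁺]·[Cu⁺]^2/[Cu²⁺]^2 = 2550.
At 25 °C, E = E° − (0.0592/n) log Q = 1.34 − (0.0592/2)(3.407) = 1.340 − 0.101 = 1.239 V.

1.24 V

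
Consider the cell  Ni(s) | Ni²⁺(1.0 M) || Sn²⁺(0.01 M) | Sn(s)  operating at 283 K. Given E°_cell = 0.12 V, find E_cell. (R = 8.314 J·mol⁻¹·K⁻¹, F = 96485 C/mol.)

0.064 V

Balancing electrons gives n = 2; the reaction quotient is Q = [Ni²⁺]/[Sn²⁺] = 100.
E = E° − (RT/nF) ln Q = 0.12 − (8.314×283)/(2×96485) × (4.605) = 0.120 − 0.056 = 0.064 V.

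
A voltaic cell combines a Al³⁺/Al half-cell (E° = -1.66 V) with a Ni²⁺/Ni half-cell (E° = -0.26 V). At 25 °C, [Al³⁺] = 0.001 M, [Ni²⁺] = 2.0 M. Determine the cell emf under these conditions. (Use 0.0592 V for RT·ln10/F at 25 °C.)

1.47 V

The Ni²⁺/Ni couple has the higher reduction potential and acts as the cathode, so E°_cell = -0.26 − (-1.66) = 1.40 V.
Balancing electrons gives n = 6; the reaction quotient is Q = [Al³⁺]^2/[Ni²⁺]^3 = 1.25 × 10^-7.
At 25 °C, E = E° − (0.0592/n) log Q = 1.40 − (0.0592/6)(-6.903) = 1.400 + 0.068 = 1.468 V.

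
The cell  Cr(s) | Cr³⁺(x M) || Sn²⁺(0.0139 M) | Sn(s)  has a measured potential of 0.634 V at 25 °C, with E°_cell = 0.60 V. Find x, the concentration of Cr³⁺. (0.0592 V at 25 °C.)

From the Nernst equation, log Q = n(E° − E)/0.0592 = 6(0.60 − 0.634)/0.0592 = -3.446, so Q = 3.58 × 10^-4.
With Q = [Cr³⁺]^2/[Sn²⁺]^3 and the known concentrations, [Cr³⁺]^2 in the numerator gives [Cr³⁺] = 3.1 × 10^-5 M.

3.1 × 10^-5 M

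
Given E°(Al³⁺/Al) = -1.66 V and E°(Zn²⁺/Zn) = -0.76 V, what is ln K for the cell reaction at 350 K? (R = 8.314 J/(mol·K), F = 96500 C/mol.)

E°_cell = -0.76 − (-1.66) = 0.90 V, with n = 6 electrons transferred.
At equilibrium E = 0, so the Nernst equation gives ln K = nFE°/RT = (6)(96500)(0.90)/((8.314)(350)) = 179.08.

ln K = 179.1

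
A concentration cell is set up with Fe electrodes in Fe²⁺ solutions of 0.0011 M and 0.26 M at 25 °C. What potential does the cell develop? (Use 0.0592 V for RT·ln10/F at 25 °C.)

0.070 V

Both half-cells are Fe²⁺/Fe, so E°_cell = 0. The concentrated side is the cathode; the cell reaction moves Fe²⁺ from high to low concentration with n = 2.
Q = [Fe²⁺]_dilute/[Fe²⁺]_conc = 0.0011/0.26 = 0.00423.
E = 0 − (0.0592/2) log Q = −(0.0592/2)(-2.374) = 0.0703 V.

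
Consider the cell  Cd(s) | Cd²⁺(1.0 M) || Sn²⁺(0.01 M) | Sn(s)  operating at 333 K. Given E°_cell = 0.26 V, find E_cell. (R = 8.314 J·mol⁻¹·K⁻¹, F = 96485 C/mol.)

0.194 V

Balancing electrons gives n = 2; the reaction quotient is Q = [Cd²⁺]/[Sn²⁺] = 100.
E = E° − (RT/nF) ln Q = 0.26 − (8.314×333)/(2×96485) × (4.605) = 0.260 − 0.066 = 0.194 V.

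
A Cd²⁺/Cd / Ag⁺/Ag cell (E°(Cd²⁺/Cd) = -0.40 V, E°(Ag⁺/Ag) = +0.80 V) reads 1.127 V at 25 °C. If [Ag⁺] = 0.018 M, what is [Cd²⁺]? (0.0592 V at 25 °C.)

0.095 M

From the Nernst equation, log Q = n(E° − E)/0.0592 = 2(1.20 − 1.127)/0.0592 = 2.466, so Q = 293.
With Q = [Cd²⁺]/[Ag⁺]^2 and the known concentrations, [Cd²⁺] in the numerator gives [Cd²⁺] = 0.095 M.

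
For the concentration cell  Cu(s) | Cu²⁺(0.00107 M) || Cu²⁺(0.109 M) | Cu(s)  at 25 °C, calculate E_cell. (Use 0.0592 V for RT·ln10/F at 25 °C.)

0.059 V

Both half-cells are Cu²⁺/Cu, so E°_cell = 0. The concentrated side is the cathode; the cell reaction moves Cu²⁺ from high to low concentration with n = 2.
Q = [Cu²⁺]_dilute/[Cu²⁺]_conc = 0.00107/0.109 = 0.00982.
E = 0 − (0.0592/2) log Q = −(0.0592/2)(-2.008) = 0.0594 V.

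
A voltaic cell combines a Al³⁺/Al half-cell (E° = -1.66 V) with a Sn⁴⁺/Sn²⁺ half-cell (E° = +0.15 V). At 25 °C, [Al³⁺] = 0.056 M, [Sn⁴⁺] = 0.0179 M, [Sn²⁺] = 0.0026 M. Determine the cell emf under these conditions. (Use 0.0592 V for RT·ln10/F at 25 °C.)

The Sn⁴⁺/Sn²⁺ couple has the higher reduction potential and acts as the cathode, so E°_cell = +0.15 − (-1.66) = 1.81 V.
Balancing electrons gives n = 6; the reaction quotient is Q = [Al³⁺]^2·[Sn²⁺]^3/[Sn⁴⁺]^3 = 9.61 × 10^-6.
At 25 °C, E = E° − (0.0592/n) log Q = 1.81 − (0.0592/6)(-5.017) = 1.810 + 0.050 = 1.860 V.

1.86 V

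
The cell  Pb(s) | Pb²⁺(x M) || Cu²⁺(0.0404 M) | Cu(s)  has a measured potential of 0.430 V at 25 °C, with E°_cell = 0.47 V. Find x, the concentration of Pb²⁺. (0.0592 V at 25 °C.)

From the Nernst equation, log Q = n(E° − E)/0.0592 = 2(0.47 − 0.430)/0.0592 = 1.351, so Q = 22.5.
With Q = [Pb²⁺]/[Cu²⁺] and the known concentrations, [Pb²⁺] in the numerator gives [Pb²⁺] = 0.91 M.

0.91 M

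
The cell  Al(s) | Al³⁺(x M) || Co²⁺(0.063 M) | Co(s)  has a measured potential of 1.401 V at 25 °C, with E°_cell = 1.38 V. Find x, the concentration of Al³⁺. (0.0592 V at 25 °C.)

0.0014 M

From the Nernst equation, log Q = n(E° − E)/0.0592 = 6(1.38 − 1.401)/0.0592 = -2.128, so Q = 0.00744.
With Q = [Al³⁺]^2/[Co²⁺]^3 and the known concentrations, [Al³⁺]^2 in the numerator gives [Al³⁺] = 0.0014 M.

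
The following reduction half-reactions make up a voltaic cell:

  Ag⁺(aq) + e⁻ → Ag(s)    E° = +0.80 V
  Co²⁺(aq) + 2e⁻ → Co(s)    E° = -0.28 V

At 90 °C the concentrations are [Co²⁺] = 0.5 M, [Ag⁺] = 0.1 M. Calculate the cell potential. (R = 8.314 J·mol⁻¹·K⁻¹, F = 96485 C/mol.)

1.02 V

The Ag⁺/Ag couple has the higher reduction potential and acts as the cathode, so E°_cell = +0.80 − (-0.28) = 1.08 V.
Balancing electrons gives n = 2; the reaction quotient is Q = [Co²⁺]/[Ag⁺]^2 = 50.0.
E = E° − (RT/nF) ln Q = 1.08 − (8.314×363)/(2×96485) × (3.912) = 1.080 − 0.061 = 1.019 V.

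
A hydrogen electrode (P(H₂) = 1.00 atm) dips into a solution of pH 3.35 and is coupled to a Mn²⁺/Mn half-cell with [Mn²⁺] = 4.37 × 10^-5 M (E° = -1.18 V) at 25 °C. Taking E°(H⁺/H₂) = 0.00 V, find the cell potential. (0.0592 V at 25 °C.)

The hydrogen couple is the cathode, so E°_cell = 1.18 V; n = 2.
[H⁺] = 10^(−3.35) = 4.5 × 10^-4 M, and Q = [Mn²⁺]·P(H₂) / [H⁺]^2 = 219.
E = E° − (0.0592/2) log Q = 1.18 − (0.0592/2)(2.340) = 1.111 V.

1.11 V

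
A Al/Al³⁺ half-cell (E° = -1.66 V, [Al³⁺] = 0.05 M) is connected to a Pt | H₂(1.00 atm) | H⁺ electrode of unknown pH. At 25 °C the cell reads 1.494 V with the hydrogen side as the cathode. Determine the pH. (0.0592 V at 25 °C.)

pH = 3.24

E°_cell = 1.66 V and n = 6.
log Q = n(E° − E)/0.0592 = 6×(1.66 − 1.494)/0.0592 = 16.824.
With Q = [Al³⁺]^2·P(H₂)^3 / [H⁺]^6, solving for [H⁺] gives log[H⁺] = -3.238, so pH = 3.24.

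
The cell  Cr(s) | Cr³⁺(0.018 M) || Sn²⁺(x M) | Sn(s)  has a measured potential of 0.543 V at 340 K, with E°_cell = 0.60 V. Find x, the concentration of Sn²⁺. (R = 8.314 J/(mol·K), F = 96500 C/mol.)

0.0014 M

From the Nernst equation, ln Q = nF(E° − E)/RT = 6×96500×(0.60 − 0.543)/(8.314×340) = 11.675, so Q = 1.18 × 10^5.
With Q = [Cr³⁺]^2/[Sn²⁺]^3 and the known concentrations, [Sn²⁺]^3 in the denominator gives [Sn²⁺] = 0.0014 M.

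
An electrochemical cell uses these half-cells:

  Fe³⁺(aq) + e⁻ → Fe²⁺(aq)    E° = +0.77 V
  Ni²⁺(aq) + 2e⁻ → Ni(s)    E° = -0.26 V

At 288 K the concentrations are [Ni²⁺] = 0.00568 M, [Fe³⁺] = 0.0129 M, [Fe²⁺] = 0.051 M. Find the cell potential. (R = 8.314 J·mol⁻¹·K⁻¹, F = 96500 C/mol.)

1.06 V

The Fe³⁺/Fe²⁺ couple has the higher reduction potential and acts as the cathode, so E°_cell = +0.77 − (-0.26) = 1.03 V.
Balancing electrons gives n = 2; the reaction quotient is Q = [Ni²⁺]·[Fe²⁺]^2/[Fe³⁺]^2 = 0.0888.
E = E° − (RT/nF) ln Q = 1.03 − (8.314×288)/(2×96500) × (-2.422) = 1.030 + 0.030 = 1.060 V.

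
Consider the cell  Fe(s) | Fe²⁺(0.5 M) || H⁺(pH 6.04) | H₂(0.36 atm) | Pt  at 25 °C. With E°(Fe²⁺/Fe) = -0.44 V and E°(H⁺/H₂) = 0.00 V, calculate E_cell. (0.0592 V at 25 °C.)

0.10 V

The hydrogen couple is the cathode, so E°_cell = 0.44 V; n = 2.
[H⁺] = 10^(−6.04) = 9.1 × 10^-7 M, and Q = [Fe²⁺]·P(H₂) / [H⁺]^2 = 2.16 × 10^11.
E = E° − (0.0592/2) log Q = 0.44 − (0.0592/2)(11.335) = 0.104 V.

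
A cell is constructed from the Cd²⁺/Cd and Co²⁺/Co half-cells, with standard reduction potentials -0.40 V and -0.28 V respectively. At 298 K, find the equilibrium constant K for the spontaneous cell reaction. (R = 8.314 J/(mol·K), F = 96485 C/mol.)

1.1 × 10^4

E°_cell = -0.28 − (-0.40) = 0.12 V, with n = 2 electrons transferred.
At equilibrium E = 0, so the Nernst equation gives ln K = nFE°/RT = (2)(96485)(0.12)/((8.314)(298)) = 9.35.
K = e^9.35 = 1.1 × 10^4.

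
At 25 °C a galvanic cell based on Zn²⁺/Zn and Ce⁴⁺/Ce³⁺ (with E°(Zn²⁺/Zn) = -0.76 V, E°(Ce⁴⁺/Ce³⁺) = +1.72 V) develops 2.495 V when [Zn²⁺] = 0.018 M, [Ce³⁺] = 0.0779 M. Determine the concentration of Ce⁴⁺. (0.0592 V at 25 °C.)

From the Nernst equation, log Q = n(E° − E)/0.0592 = 2(2.48 − 2.495)/0.0592 = -0.507, so Q = 0.311.
With Q = [Zn²⁺]·[Ce³⁺]^2/[Ce⁴⁺]^2 and the known concentrations, [Ce⁴⁺]^2 in the denominator gives [Ce⁴⁺] = 0.019 M.

0.019 M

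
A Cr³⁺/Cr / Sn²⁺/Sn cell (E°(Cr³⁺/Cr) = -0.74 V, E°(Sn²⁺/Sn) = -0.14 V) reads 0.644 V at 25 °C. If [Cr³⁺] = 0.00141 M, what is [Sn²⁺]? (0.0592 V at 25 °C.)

0.39 M

From the Nernst equation, log Q = n(E° − E)/0.0592 = 6(0.60 − 0.644)/0.0592 = -4.459, so Q = 3.47 × 10^-5.
With Q = [Cr³⁺]^2/[Sn²⁺]^3 and the known concentrations, [Sn²⁺]^3 in the denominator gives [Sn²⁺] = 0.39 M.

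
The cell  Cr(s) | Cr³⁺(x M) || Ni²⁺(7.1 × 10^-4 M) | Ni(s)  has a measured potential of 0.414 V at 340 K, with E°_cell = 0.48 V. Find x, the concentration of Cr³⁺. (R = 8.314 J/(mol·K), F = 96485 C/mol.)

From the Nernst equation, ln Q = nF(E° − E)/RT = 6×96485×(0.48 − 0.414)/(8.314×340) = 13.517, so Q = 7.42 × 10^5.
With Q = [Cr³⁺]^2/[Ni²⁺]^3 and the known concentrations, [Cr³⁺]^2 in the numerator gives [Cr³⁺] = 0.016 M.

0.016 M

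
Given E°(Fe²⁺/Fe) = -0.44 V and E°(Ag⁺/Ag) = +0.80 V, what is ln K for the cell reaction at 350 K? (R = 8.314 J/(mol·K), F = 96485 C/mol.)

ln K = 82.2

E°_cell = +0.80 − (-0.44) = 1.24 V, with n = 2 electrons transferred.
At equilibrium E = 0, so the Nernst equation gives ln K = nFE°/RT = (2)(96485)(1.24)/((8.314)(350)) = 82.23.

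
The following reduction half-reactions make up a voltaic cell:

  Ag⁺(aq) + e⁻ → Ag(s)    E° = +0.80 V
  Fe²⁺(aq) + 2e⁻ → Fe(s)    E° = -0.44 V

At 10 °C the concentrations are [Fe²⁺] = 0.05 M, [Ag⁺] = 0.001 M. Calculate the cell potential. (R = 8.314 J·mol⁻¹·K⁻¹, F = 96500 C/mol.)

1.11 V

The Ag⁺/Ag couple has the higher reduction potential and acts as the cathode, so E°_cell = +0.80 − (-0.44) = 1.24 V.
Balancing electrons gives n = 2; the reaction quotient is Q = [Fe²⁺]/[Ag⁺]^2 = 5 × 10^4.
E = E° − (RT/nF) ln Q = 1.24 − (8.314×283)/(2×96500) × (10.820) = 1.240 − 0.132 = 1.108 V.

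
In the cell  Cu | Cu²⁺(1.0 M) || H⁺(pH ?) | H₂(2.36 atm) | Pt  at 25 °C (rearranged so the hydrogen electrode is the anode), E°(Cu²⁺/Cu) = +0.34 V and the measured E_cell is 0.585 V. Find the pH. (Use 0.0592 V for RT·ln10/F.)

E°_cell = 0.34 V and n = 2.
log Q = n(E° − E)/0.0592 = 2×(0.34 − 0.585)/0.0592 = -8.277.
With Q = [H⁺]^2 / ([Cu²⁺]·P(H₂)), solving for [H⁺] gives log[H⁺] = -3.952, so pH = 3.95.

pH = 3.95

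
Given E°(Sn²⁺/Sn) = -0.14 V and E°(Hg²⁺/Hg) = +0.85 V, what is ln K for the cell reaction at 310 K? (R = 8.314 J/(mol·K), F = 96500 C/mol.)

E°_cell = +0.85 − (-0.14) = 0.99 V, with n = 2 electrons transferred.
At equilibrium E = 0, so the Nernst equation gives ln K = nFE°/RT = (2)(96500)(0.99)/((8.314)(310)) = 74.13.

ln K = 74.1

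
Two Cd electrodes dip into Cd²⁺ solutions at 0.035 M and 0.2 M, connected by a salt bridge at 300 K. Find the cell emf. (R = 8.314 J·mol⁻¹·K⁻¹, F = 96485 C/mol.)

Both half-cells are Cd²⁺/Cd, so E°_cell = 0. The concentrated side is the cathode; the cell reaction moves Cd²⁺ from high to low concentration with n = 2.
Q = [Cd²⁺]_dilute/[Cd²⁺]_conc = 0.035/0.2 = 0.175.
E = 0 − (RT/nF) ln Q = −((8.314×300)/(2×96485))(-1.743) = 0.0225 V.

0.023 V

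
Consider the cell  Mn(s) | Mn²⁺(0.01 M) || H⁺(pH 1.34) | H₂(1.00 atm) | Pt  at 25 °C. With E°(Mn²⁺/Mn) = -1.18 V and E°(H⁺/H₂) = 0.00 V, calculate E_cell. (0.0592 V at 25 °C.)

The hydrogen couple is the cathode, so E°_cell = 1.18 V; n = 2.
[H⁺] = 10^(−1.34) = 0.046 M, and Q = [Mn²⁺]·P(H₂) / [H⁺]^2 = 4.79.
E = E° − (0.0592/2) log Q = 1.18 − (0.0592/2)(0.680) = 1.160 V.

1.16 V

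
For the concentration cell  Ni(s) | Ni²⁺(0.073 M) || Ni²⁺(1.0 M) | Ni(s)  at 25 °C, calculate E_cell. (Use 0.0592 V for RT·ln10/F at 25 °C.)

0.034 V

Both half-cells are Ni²⁺/Ni, so E°_cell = 0. The concentrated side is the cathode; the cell reaction moves Ni²⁺ from high to low concentration with n = 2.
Q = [Ni²⁺]_dilute/[Ni²⁺]_conc = 0.073/1.0 = 0.0730.
E = 0 − (0.0592/2) log Q = −(0.0592/2)(-1.137) = 0.0337 V.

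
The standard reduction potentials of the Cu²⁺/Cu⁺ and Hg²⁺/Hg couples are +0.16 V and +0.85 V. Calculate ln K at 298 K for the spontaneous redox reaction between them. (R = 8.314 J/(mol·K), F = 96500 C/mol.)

ln K = 53.8

E°_cell = +0.85 − (+0.16) = 0.69 V, with n = 2 electrons transferred.
At equilibrium E = 0, so the Nernst equation gives ln K = nFE°/RT = (2)(96500)(0.69)/((8.314)(298)) = 53.75.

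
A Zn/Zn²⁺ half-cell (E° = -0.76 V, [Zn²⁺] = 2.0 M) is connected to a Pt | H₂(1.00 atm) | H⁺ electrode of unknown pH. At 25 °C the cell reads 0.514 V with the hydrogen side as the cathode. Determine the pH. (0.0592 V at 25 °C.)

pH = 4.00

E°_cell = 0.76 V and n = 2.
log Q = n(E° − E)/0.0592 = 2×(0.76 − 0.514)/0.0592 = 8.311.
With Q = [Zn²⁺]·P(H₂) / [H⁺]^2, solving for [H⁺] gives log[H⁺] = -4.005, so pH = 4.00.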